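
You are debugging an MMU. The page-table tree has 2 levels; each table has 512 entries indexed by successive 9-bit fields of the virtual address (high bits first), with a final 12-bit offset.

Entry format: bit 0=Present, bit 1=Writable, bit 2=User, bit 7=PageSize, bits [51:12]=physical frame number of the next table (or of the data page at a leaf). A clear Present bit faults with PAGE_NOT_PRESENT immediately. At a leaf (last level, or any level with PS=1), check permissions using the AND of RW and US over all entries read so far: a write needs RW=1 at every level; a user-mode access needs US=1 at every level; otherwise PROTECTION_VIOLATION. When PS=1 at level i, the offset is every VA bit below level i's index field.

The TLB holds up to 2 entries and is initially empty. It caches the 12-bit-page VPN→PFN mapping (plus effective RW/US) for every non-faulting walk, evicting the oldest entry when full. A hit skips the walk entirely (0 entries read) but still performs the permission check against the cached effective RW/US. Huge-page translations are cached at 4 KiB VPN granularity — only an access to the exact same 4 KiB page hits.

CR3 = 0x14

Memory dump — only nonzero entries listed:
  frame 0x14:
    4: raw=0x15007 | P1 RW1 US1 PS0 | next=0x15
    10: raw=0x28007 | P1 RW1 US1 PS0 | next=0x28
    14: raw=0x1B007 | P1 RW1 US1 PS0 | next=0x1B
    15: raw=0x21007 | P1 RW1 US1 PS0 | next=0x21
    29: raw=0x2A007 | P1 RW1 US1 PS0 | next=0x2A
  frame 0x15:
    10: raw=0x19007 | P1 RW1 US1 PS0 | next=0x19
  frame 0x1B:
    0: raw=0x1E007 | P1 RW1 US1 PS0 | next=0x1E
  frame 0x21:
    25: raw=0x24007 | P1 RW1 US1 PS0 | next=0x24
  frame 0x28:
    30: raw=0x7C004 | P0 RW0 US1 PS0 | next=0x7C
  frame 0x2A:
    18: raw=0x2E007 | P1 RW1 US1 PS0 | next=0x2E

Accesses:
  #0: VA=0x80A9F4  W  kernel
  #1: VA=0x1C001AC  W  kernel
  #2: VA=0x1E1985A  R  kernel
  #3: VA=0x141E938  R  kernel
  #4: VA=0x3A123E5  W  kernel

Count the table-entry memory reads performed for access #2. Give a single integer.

Walk each access:
#0 VA=0x80A9F4 (w,kernel):
  [0] read 0x14 idx=4: raw=0x15007 flags P=1 W=1 U=1 S=0
  [1] read 0x15 idx=10: raw=0x19007 flags P=1 W=1 U=1 S=0
  → PA=0x199F4  (2 entries read)
#1 VA=0x1C001AC (w,kernel):
  [0] read 0x14 idx=14: raw=0x1B007 flags P=1 W=1 U=1 S=0
  [1] read 0x1B idx=0: raw=0x1E007 flags P=1 W=1 U=1 S=0
  → PA=0x1E1AC  (2 entries read)
#2 VA=0x1E1985A (r,kernel):
  [0] read 0x14 idx=15: raw=0x21007 flags P=1 W=1 U=1 S=0
  [1] read 0x21 idx=25: raw=0x24007 flags P=1 W=1 U=1 S=0
  → PA=0x2485A  (2 entries read)
#3 VA=0x141E938 (r,kernel):
  [0] read 0x14 idx=10: raw=0x28007 flags P=1 W=1 U=1 S=0
  [1] read 0x28 idx=30: raw=0x7C004 flags P=0 W=0 U=1 S=0
  ✗ PAGE_NOT_PRESENT  [2 reads]
#4 VA=0x3A123E5 (w,kernel):
  [0] read 0x14 idx=29: raw=0x2A007 flags P=1 W=1 U=1 S=0
  [1] read 0x2A idx=18: raw=0x2E007 flags P=1 W=1 U=1 S=0
  → PA=0x2E3E5  (2 entries read)

Entries read for #2: 2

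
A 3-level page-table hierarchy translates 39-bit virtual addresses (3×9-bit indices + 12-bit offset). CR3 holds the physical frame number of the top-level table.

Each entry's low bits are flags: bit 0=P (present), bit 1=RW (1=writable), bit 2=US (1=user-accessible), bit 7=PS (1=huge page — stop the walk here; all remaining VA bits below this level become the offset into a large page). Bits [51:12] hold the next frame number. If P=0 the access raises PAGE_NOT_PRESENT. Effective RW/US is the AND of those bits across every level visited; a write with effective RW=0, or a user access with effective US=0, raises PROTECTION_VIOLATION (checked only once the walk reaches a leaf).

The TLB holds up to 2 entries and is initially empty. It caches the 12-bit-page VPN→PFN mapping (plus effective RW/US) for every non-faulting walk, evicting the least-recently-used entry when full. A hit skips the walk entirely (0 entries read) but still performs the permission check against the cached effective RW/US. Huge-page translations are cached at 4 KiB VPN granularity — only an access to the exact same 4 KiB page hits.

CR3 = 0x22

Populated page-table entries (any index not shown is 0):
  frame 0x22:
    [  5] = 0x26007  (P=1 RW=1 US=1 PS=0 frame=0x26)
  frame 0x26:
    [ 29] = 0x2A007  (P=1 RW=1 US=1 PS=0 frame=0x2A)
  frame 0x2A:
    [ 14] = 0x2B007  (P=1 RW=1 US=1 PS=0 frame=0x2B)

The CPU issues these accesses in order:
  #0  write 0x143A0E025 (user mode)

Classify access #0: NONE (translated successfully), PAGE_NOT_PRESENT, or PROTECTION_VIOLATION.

Trace:
#0 VA=0x143A0E025 (w,user):
  lvl0: tbl 0x22, slot 5 ⇒ 0x26007 (P1/RW1/US1/PS0)
  lvl1: tbl 0x26, slot 29 ⇒ 0x2A007 (P1/RW1/US1/PS0)
  lvl2: tbl 0x2A, slot 14 ⇒ 0x2B007 (P1/RW1/US1/PS0)
  ✓ 0x2B025  — 3 lookups

Access #0 fault: NONE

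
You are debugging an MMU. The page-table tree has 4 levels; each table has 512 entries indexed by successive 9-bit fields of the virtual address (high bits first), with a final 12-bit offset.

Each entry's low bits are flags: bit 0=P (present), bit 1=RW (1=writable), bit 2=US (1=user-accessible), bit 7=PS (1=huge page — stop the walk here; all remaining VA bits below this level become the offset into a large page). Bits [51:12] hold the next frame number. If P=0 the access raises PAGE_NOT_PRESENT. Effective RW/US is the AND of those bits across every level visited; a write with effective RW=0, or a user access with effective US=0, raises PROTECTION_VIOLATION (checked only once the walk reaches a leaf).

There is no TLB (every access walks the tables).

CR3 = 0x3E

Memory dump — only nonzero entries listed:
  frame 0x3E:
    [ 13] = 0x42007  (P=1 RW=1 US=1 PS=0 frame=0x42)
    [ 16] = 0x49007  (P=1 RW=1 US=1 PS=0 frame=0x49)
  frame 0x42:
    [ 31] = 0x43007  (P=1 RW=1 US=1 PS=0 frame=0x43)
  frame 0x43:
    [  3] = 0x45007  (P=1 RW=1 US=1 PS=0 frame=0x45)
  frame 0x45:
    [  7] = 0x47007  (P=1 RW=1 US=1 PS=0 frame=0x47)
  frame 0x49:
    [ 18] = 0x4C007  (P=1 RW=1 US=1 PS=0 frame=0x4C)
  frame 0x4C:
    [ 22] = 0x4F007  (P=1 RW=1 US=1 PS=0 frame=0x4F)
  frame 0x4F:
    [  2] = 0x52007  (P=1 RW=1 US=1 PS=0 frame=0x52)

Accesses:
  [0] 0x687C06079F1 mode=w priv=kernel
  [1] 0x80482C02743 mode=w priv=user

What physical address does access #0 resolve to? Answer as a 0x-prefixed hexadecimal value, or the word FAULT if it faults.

Trace:
#0 VA=0x687C06079F1 (w,kernel):
  L0: frame=0x3E idx=13 entry=0x42007 [P=1 RW=1 US=1 PS=0]
  L1: frame=0x42 idx=31 entry=0x43007 [P=1 RW=1 US=1 PS=0]
  L2: frame=0x43 idx=3 entry=0x45007 [P=1 RW=1 US=1 PS=0]
  L3: frame=0x45 idx=7 entry=0x47007 [P=1 RW=1 US=1 PS=0]
  → PA=0x479F1  (4 entries read)
#1 VA=0x80482C02743 (w,user):
  L0: frame=0x3E idx=16 entry=0x49007 [P=1 RW=1 US=1 PS=0]
  L1: frame=0x49 idx=18 entry=0x4C007 [P=1 RW=1 US=1 PS=0]
  L2: frame=0x4C idx=22 entry=0x4F007 [P=1 RW=1 US=1 PS=0]
  L3: frame=0x4F idx=2 entry=0x52007 [P=1 RW=1 US=1 PS=0]
  → PA=0x52743  (4 entries read)

Access #0 PA: 0x479F1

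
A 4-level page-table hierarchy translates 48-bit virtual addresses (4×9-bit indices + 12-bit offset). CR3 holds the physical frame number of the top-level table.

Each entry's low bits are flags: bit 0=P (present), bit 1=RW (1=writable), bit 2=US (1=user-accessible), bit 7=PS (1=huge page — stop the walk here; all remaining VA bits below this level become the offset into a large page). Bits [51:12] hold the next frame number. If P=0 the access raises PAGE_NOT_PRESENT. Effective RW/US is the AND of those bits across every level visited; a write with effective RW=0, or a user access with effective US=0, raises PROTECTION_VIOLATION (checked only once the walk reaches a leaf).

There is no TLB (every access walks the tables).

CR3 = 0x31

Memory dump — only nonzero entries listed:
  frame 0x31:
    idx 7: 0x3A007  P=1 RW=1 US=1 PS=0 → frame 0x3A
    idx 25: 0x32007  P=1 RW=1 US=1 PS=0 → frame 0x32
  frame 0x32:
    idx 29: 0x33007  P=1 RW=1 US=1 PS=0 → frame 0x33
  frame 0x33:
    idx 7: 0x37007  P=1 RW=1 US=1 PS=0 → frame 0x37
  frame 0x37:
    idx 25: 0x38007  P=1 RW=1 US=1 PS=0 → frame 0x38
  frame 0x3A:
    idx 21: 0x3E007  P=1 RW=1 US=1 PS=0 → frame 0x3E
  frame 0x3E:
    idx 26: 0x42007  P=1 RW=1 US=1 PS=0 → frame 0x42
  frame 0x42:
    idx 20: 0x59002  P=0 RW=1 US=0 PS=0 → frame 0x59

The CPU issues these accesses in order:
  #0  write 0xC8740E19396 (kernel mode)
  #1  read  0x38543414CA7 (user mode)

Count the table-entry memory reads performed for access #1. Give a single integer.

Per-access translation:
#0 VA=0xC8740E19396 (w,kernel):
  [0] read 0x31 idx=25: raw=0x32007 flags P=1 W=1 U=1 S=0
  [1] read 0x32 idx=29: raw=0x33007 flags P=1 W=1 U=1 S=0
  [2] read 0x33 idx=7: raw=0x37007 flags P=1 W=1 U=1 S=0
  [3] read 0x37 idx=25: raw=0x38007 flags P=1 W=1 U=1 S=0
  ✓ 0x38396  — 4 lookups
#1 VA=0x38543414CA7 (r,user):
  [0] read 0x31 idx=7: raw=0x3A007 flags P=1 W=1 U=1 S=0
  [1] read 0x3A idx=21: raw=0x3E007 flags P=1 W=1 U=1 S=0
  [2] read 0x3E idx=26: raw=0x42007 flags P=1 W=1 U=1 S=0
  [3] read 0x42 idx=20: raw=0x59002 flags P=0 W=1 U=0 S=0
  ✗ PAGE_NOT_PRESENT  [4 reads]

Entries read for #1: 4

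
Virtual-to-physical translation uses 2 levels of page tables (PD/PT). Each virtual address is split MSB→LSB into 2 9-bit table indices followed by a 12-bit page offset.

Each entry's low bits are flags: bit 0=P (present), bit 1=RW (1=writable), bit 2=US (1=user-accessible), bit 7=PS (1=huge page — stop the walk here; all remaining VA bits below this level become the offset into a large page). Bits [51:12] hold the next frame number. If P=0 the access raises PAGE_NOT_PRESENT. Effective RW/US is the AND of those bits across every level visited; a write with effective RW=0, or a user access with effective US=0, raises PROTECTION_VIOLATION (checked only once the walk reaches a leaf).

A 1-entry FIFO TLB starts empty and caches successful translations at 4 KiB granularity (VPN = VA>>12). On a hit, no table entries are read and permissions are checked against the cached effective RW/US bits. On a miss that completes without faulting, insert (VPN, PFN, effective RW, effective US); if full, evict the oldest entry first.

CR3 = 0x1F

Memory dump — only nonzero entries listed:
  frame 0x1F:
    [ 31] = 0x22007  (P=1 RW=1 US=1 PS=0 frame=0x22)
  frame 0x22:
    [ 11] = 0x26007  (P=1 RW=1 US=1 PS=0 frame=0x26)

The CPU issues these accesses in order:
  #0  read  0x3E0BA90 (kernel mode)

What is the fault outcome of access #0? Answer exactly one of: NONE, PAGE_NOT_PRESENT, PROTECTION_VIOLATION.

Trace:
#0 VA=0x3E0BA90 (r,kernel):
  L0 @0x1F[31] → 0x22007  P=1,RW=1,US=1,PS=0
  L1 @0x22[11] → 0x26007  P=1,RW=1,US=1,PS=0
  ⇒ phys 0x26A90  [2 reads]

Access #0 fault: NONE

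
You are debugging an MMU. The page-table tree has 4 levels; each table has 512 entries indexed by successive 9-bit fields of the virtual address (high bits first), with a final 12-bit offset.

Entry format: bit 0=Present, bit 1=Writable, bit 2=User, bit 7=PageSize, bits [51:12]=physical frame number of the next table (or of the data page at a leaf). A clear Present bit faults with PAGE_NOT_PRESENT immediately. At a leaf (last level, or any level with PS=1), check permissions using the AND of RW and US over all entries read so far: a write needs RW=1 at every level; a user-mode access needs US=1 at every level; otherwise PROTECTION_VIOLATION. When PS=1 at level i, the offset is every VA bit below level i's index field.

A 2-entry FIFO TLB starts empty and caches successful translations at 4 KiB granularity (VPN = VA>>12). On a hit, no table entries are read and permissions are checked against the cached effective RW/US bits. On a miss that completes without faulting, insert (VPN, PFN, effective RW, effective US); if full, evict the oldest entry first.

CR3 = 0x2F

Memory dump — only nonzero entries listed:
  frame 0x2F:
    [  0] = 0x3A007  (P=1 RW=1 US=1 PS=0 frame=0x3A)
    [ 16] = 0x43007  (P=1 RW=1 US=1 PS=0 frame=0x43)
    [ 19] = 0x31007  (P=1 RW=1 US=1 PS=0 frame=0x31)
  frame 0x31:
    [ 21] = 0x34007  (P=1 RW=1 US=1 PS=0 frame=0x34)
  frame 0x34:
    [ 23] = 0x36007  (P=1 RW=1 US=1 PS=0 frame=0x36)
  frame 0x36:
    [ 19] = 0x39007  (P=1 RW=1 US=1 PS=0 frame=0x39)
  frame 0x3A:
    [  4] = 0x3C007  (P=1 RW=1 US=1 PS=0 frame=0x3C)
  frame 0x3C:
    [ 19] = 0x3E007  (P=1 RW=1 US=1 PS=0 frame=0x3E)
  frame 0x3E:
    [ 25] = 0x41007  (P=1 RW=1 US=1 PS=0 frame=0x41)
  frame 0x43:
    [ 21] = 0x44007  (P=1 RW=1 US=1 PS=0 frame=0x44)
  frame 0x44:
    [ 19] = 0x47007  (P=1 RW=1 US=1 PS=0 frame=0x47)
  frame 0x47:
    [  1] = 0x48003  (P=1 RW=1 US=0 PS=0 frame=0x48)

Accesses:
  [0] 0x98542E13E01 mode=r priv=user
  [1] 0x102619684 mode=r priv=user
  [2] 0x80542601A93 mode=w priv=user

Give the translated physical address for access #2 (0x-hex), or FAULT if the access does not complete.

Trace:
#0 VA=0x98542E13E01 (r,user):
  [0] read 0x2F idx=19: raw=0x31007 flags P=1 W=1 U=1 S=0
  [1] read 0x31 idx=21: raw=0x34007 flags P=1 W=1 U=1 S=0
  [2] read 0x34 idx=23: raw=0x36007 flags P=1 W=1 U=1 S=0
  [3] read 0x36 idx=19: raw=0x39007 flags P=1 W=1 U=1 S=0
  ✓ 0x39E01  — 4 lookups
#1 VA=0x102619684 (r,user):
  [0] read 0x2F idx=0: raw=0x3A007 flags P=1 W=1 U=1 S=0
  [1] read 0x3A idx=4: raw=0x3C007 flags P=1 W=1 U=1 S=0
  [2] read 0x3C idx=19: raw=0x3E007 flags P=1 W=1 U=1 S=0
  [3] read 0x3E idx=25: raw=0x41007 flags P=1 W=1 U=1 S=0
  ✓ 0x41684  — 4 lookups
#2 VA=0x80542601A93 (w,user):
  [0] read 0x2F idx=16: raw=0x43007 flags P=1 W=1 U=1 S=0
  [1] read 0x43 idx=21: raw=0x44007 flags P=1 W=1 U=1 S=0
  [2] read 0x44 idx=19: raw=0x47007 flags P=1 W=1 U=1 S=0
  [3] read 0x47 idx=1: raw=0x48003 flags P=1 W=1 U=0 S=0
  ✗ PROTECTION_VIOLATION  [4 reads]

Access #2 PA: FAULT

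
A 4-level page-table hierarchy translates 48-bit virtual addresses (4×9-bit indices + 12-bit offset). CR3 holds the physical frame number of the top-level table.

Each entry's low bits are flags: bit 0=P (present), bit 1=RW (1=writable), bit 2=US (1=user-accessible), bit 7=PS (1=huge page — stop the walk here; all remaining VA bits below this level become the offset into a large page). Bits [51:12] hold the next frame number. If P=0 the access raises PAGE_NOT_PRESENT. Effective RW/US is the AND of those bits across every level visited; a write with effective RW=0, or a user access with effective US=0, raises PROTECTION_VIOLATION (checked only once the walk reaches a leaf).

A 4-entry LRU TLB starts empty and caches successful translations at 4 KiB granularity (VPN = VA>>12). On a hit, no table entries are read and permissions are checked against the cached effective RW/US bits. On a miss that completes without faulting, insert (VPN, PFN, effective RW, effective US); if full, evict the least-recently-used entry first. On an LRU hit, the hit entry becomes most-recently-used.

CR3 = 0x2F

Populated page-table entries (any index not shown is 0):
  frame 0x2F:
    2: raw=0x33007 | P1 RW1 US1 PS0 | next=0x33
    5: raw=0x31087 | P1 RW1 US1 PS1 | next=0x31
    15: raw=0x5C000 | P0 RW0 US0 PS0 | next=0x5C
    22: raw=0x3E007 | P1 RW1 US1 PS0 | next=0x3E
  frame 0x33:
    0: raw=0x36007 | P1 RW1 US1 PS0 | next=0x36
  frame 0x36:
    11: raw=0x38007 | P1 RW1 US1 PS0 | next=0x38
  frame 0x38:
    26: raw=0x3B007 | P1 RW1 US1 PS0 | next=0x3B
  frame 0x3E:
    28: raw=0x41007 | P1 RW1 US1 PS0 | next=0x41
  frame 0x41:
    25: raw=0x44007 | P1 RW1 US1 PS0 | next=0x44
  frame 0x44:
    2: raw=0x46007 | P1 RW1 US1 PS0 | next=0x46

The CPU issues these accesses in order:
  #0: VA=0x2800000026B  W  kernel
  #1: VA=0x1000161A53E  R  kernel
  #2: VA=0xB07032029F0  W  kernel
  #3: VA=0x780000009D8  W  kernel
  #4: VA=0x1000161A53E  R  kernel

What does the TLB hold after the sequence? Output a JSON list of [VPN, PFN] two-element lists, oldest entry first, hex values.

Per-access translation:
#0 VA=0x2800000026B (w,kernel):
  L0 @0x2F[5] → 0x31087  P=1,RW=1,US=1,PS=1
  ⇒ phys 0x3126B (huge @L0)  [1 reads]
#1 VA=0x1000161A53E (r,kernel):
  L0 @0x2F[2] → 0x33007  P=1,RW=1,US=1,PS=0
  L1 @0x33[0] → 0x36007  P=1,RW=1,US=1,PS=0
  L2 @0x36[11] → 0x38007  P=1,RW=1,US=1,PS=0
  L3 @0x38[26] → 0x3B007  P=1,RW=1,US=1,PS=0
  ⇒ phys 0x3B53E  [4 reads]
#2 VA=0xB07032029F0 (w,kernel):
  L0 @0x2F[22] → 0x3E007  P=1,RW=1,US=1,PS=0
  L1 @0x3E[28] → 0x41007  P=1,RW=1,US=1,PS=0
  L2 @0x41[25] → 0x44007  P=1,RW=1,US=1,PS=0
  L3 @0x44[2] → 0x46007  P=1,RW=1,US=1,PS=0
  ⇒ phys 0x469F0  [4 reads]
#3 VA=0x780000009D8 (w,kernel):
  L0 @0x2F[15] → 0x5C000  P=0,RW=0,US=0,PS=0
  ✗ PAGE_NOT_PRESENT  [1 reads]
#4 VA=0x1000161A53E (r,kernel):
  TLB hit vpn=0x1000161A → PA=0x3B53E

TLB: [["0x28000000", "0x31"], ["0xB0703202", "0x46"], ["0x1000161A", "0x3B"]]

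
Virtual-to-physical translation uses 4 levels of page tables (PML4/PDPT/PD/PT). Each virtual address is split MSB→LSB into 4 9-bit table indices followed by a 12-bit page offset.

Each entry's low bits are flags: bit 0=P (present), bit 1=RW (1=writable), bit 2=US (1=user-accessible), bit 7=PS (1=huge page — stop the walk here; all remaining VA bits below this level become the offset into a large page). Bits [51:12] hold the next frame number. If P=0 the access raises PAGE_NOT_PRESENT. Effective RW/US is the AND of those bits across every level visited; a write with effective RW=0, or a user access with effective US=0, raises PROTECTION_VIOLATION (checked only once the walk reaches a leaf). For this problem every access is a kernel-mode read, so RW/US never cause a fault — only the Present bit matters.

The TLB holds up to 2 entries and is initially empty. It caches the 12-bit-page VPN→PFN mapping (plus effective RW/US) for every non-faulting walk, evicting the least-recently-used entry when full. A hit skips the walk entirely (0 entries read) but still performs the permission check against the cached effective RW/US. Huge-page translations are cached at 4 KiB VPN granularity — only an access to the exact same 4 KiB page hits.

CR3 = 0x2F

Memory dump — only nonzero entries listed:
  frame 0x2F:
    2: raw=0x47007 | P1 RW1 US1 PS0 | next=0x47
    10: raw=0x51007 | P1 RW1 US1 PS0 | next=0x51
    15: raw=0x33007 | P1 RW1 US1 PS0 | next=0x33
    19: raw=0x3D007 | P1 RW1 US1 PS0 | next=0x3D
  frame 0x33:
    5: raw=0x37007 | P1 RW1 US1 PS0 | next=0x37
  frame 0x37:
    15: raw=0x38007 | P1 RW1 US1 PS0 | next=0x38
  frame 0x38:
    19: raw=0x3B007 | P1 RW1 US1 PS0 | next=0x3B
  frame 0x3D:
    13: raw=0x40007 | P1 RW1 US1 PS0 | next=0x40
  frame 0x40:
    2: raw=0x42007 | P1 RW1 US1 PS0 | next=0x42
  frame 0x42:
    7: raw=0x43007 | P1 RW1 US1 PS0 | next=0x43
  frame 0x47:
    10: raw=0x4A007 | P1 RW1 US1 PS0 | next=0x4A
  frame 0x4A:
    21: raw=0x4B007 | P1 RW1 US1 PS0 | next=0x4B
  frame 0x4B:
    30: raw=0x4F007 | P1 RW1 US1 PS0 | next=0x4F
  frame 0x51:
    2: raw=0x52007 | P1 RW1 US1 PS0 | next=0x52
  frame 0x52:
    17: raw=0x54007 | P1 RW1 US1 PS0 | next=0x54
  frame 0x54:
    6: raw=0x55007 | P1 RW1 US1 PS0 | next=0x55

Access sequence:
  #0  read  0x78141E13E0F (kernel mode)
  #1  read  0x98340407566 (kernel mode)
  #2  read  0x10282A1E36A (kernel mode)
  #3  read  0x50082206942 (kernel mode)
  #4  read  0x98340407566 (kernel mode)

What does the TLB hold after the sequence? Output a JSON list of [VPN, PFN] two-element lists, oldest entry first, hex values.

Per-access translation:
#0 VA=0x78141E13E0F (r,kernel):
  L0 @0x2F[15] → 0x33007  P=1,RW=1,US=1,PS=0
  L1 @0x33[5] → 0x37007  P=1,RW=1,US=1,PS=0
  L2 @0x37[15] → 0x38007  P=1,RW=1,US=1,PS=0
  L3 @0x38[19] → 0x3B007  P=1,RW=1,US=1,PS=0
  ⇒ phys 0x3BE0F  [4 reads]
#1 VA=0x98340407566 (r,kernel):
  L0 @0x2F[19] → 0x3D007  P=1,RW=1,US=1,PS=0
  L1 @0x3D[13] → 0x40007  P=1,RW=1,US=1,PS=0
  L2 @0x40[2] → 0x42007  P=1,RW=1,US=1,PS=0
  L3 @0x42[7] → 0x43007  P=1,RW=1,US=1,PS=0
  ⇒ phys 0x43566  [4 reads]
#2 VA=0x10282A1E36A (r,kernel):
  L0 @0x2F[2] → 0x47007  P=1,RW=1,US=1,PS=0
  L1 @0x47[10] → 0x4A007  P=1,RW=1,US=1,PS=0
  L2 @0x4A[21] → 0x4B007  P=1,RW=1,US=1,PS=0
  L3 @0x4B[30] → 0x4F007  P=1,RW=1,US=1,PS=0
  ⇒ phys 0x4F36A  [4 reads]
#3 VA=0x50082206942 (r,kernel):
  L0 @0x2F[10] → 0x51007  P=1,RW=1,US=1,PS=0
  L1 @0x51[2] → 0x52007  P=1,RW=1,US=1,PS=0
  L2 @0x52[17] → 0x54007  P=1,RW=1,US=1,PS=0
  L3 @0x54[6] → 0x55007  P=1,RW=1,US=1,PS=0
  ⇒ phys 0x55942  [4 reads]
#4 VA=0x98340407566 (r,kernel):
  L0 @0x2F[19] → 0x3D007  P=1,RW=1,US=1,PS=0
  L1 @0x3D[13] → 0x40007  P=1,RW=1,US=1,PS=0
  L2 @0x40[2] → 0x42007  P=1,RW=1,US=1,PS=0
  L3 @0x42[7] → 0x43007  P=1,RW=1,US=1,PS=0
  ⇒ phys 0x43566  [4 reads]

TLB: [["0x50082206", "0x55"], ["0x98340407", "0x43"]]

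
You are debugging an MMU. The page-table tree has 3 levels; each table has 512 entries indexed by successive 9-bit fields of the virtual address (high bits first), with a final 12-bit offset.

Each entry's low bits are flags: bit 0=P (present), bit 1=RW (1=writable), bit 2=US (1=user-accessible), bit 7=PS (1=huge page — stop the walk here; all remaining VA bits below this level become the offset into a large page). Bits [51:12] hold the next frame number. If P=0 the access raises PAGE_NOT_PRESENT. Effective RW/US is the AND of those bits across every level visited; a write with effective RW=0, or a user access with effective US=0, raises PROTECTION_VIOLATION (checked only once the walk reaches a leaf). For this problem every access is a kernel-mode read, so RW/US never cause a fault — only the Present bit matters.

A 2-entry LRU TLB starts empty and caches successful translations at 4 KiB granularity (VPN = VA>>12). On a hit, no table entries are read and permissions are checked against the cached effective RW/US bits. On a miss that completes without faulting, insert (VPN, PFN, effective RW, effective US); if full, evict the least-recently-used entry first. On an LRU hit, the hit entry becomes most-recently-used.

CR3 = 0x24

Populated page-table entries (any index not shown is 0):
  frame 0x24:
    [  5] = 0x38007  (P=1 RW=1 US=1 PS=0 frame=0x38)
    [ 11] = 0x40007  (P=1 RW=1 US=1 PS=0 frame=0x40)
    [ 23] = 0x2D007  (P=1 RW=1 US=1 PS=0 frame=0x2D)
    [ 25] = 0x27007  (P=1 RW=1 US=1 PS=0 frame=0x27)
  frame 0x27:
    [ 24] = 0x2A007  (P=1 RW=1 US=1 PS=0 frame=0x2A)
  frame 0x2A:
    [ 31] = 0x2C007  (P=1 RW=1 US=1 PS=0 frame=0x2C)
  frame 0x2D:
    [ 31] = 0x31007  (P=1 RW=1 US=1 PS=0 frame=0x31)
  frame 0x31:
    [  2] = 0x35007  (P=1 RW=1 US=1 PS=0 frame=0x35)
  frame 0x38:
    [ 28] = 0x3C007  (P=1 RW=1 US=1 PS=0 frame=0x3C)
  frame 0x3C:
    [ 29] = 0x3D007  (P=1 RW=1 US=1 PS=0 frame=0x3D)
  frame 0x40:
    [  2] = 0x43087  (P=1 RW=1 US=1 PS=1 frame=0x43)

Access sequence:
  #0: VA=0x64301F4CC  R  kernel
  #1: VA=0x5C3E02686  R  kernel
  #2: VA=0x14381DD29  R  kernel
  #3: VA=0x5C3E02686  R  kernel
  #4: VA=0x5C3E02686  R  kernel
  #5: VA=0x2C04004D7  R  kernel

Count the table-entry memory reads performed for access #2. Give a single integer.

Per-access translation:
#0 VA=0x64301F4CC (r,kernel):
  [0] read 0x24 idx=25: raw=0x27007 flags P=1 W=1 U=1 S=0
  [1] read 0x27 idx=24: raw=0x2A007 flags P=1 W=1 U=1 S=0
  [2] read 0x2A idx=31: raw=0x2C007 flags P=1 W=1 U=1 S=0
  → PA=0x2C4CC  (3 entries read)
#1 VA=0x5C3E02686 (r,kernel):
  [0] read 0x24 idx=23: raw=0x2D007 flags P=1 W=1 U=1 S=0
  [1] read 0x2D idx=31: raw=0x31007 flags P=1 W=1 U=1 S=0
  [2] read 0x31 idx=2: raw=0x35007 flags P=1 W=1 U=1 S=0
  → PA=0x35686  (3 entries read)
#2 VA=0x14381DD29 (r,kernel):
  [0] read 0x24 idx=5: raw=0x38007 flags P=1 W=1 U=1 S=0
  [1] read 0x38 idx=28: raw=0x3C007 flags P=1 W=1 U=1 S=0
  [2] read 0x3C idx=29: raw=0x3D007 flags P=1 W=1 U=1 S=0
  → PA=0x3DD29  (3 entries read)
#3 VA=0x5C3E02686 (r,kernel):
  TLB hit vpn=0x5C3E02 → PA=0x35686
#4 VA=0x5C3E02686 (r,kernel):
  TLB hit vpn=0x5C3E02 → PA=0x35686
#5 VA=0x2C04004D7 (r,kernel):
  [0] read 0x24 idx=11: raw=0x40007 flags P=1 W=1 U=1 S=0
  [1] read 0x40 idx=2: raw=0x43087 flags P=1 W=1 U=1 S=1
  → PA=0x434D7 (huge @L1)  (2 entries read)

Entries read for #2: 3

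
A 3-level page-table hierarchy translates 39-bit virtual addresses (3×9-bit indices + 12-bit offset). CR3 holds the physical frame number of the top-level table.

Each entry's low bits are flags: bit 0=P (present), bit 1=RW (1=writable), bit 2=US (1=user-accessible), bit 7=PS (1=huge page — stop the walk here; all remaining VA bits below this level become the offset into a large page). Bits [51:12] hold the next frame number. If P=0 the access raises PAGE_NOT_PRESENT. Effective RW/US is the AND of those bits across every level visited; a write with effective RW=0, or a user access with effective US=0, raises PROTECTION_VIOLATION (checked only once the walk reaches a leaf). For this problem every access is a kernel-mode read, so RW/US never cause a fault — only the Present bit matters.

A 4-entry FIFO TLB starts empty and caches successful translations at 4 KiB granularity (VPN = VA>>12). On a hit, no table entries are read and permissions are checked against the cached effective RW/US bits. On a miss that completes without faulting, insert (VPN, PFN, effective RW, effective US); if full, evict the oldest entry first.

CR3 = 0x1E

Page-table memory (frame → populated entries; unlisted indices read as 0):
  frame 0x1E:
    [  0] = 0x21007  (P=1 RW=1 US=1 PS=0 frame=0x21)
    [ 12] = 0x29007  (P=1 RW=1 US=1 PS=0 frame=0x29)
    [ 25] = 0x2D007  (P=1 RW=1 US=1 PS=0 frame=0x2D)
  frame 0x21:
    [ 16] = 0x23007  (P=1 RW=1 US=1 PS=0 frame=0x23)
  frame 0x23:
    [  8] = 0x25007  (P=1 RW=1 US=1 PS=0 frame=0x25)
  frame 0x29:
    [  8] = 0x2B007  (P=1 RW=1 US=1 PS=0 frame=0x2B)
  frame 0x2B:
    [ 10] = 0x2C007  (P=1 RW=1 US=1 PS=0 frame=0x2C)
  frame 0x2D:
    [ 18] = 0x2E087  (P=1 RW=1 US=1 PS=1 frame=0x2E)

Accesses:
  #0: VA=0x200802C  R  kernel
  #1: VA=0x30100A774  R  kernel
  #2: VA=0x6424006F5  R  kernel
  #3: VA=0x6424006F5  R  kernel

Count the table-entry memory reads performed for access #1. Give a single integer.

Trace:
#0 VA=0x200802C (r,kernel):
  L0 @0x1E[0] → 0x21007  P=1,RW=1,US=1,PS=0
  L1 @0x21[16] → 0x23007  P=1,RW=1,US=1,PS=0
  L2 @0x23[8] → 0x25007  P=1,RW=1,US=1,PS=0
  → PA=0x2502C  (3 entries read)
#1 VA=0x30100A774 (r,kernel):
  L0 @0x1E[12] → 0x29007  P=1,RW=1,US=1,PS=0
  L1 @0x29[8] → 0x2B007  P=1,RW=1,US=1,PS=0
  L2 @0x2B[10] → 0x2C007  P=1,RW=1,US=1,PS=0
  → PA=0x2C774  (3 entries read)
#2 VA=0x6424006F5 (r,kernel):
  L0 @0x1E[25] → 0x2D007  P=1,RW=1,US=1,PS=0
  L1 @0x2D[18] → 0x2E087  P=1,RW=1,US=1,PS=1
  → PA=0x2E6F5 (huge @L1)  (2 entries read)
#3 VA=0x6424006F5 (r,kernel):
  TLB hit vpn=0x642400 → PA=0x2E6F5

Entries read for #1: 3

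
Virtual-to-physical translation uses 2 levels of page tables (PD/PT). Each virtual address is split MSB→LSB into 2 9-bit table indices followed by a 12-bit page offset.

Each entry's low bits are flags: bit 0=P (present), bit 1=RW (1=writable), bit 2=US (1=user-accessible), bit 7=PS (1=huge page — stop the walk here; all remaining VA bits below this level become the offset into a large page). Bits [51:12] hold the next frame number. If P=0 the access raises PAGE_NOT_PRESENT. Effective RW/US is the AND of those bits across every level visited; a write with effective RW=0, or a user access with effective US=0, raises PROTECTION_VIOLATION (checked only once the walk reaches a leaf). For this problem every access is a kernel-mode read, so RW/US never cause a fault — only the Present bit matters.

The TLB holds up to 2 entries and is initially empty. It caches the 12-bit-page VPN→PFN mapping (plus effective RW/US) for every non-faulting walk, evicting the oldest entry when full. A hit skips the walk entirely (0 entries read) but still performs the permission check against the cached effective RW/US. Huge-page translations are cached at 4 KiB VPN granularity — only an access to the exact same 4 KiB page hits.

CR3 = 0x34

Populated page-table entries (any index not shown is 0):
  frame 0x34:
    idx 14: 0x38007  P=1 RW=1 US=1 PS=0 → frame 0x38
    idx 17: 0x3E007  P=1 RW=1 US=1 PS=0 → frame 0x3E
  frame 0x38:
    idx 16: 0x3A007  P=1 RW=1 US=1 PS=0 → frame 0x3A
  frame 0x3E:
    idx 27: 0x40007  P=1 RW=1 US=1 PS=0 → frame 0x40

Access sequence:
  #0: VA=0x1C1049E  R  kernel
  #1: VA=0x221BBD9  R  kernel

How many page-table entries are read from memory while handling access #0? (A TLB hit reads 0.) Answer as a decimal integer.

Per-access translation:
#0 VA=0x1C1049E (r,kernel):
  L0: frame=0x34 idx=14 entry=0x38007 [P=1 RW=1 US=1 PS=0]
  L1: frame=0x38 idx=16 entry=0x3A007 [P=1 RW=1 US=1 PS=0]
  ⇒ phys 0x3A49E  [2 reads]
#1 VA=0x221BBD9 (r,kernel):
  L0: frame=0x34 idx=17 entry=0x3E007 [P=1 RW=1 US=1 PS=0]
  L1: frame=0x3E idx=27 entry=0x40007 [P=1 RW=1 US=1 PS=0]
  ⇒ phys 0x40BD9  [2 reads]

Entries read for #0: 2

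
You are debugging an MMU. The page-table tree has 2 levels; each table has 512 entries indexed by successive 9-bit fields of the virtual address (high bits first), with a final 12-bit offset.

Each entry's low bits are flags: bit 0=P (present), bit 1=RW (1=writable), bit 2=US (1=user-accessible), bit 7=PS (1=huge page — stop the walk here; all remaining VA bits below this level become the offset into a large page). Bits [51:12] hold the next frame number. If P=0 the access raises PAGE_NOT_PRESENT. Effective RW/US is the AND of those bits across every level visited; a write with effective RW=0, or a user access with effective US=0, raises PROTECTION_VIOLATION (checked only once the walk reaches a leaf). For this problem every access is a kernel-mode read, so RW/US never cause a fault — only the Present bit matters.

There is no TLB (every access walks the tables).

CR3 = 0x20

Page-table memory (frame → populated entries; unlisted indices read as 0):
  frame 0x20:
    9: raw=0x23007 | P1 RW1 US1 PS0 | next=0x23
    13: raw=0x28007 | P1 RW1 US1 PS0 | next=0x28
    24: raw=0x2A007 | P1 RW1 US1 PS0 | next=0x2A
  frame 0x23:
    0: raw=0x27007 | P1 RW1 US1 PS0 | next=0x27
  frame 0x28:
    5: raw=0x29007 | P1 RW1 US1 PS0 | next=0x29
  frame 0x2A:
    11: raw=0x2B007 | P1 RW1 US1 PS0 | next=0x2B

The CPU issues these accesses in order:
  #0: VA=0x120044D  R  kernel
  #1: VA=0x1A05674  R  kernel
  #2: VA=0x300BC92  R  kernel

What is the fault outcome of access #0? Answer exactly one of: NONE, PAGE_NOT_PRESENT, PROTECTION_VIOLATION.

Trace:
#0 VA=0x120044D (r,kernel):
  L0 @0x20[9] → 0x23007  P=1,RW=1,US=1,PS=0
  L1 @0x23[0] → 0x27007  P=1,RW=1,US=1,PS=0
  ⇒ phys 0x2744D  [2 reads]
#1 VA=0x1A05674 (r,kernel):
  L0 @0x20[13] → 0x28007  P=1,RW=1,US=1,PS=0
  L1 @0x28[5] → 0x29007  P=1,RW=1,US=1,PS=0
  ⇒ phys 0x29674  [2 reads]
#2 VA=0x300BC92 (r,kernel):
  L0 @0x20[24] → 0x2A007  P=1,RW=1,US=1,PS=0
  L1 @0x2A[11] → 0x2B007  P=1,RW=1,US=1,PS=0
  ⇒ phys 0x2BC92  [2 reads]

Access #0 fault: NONE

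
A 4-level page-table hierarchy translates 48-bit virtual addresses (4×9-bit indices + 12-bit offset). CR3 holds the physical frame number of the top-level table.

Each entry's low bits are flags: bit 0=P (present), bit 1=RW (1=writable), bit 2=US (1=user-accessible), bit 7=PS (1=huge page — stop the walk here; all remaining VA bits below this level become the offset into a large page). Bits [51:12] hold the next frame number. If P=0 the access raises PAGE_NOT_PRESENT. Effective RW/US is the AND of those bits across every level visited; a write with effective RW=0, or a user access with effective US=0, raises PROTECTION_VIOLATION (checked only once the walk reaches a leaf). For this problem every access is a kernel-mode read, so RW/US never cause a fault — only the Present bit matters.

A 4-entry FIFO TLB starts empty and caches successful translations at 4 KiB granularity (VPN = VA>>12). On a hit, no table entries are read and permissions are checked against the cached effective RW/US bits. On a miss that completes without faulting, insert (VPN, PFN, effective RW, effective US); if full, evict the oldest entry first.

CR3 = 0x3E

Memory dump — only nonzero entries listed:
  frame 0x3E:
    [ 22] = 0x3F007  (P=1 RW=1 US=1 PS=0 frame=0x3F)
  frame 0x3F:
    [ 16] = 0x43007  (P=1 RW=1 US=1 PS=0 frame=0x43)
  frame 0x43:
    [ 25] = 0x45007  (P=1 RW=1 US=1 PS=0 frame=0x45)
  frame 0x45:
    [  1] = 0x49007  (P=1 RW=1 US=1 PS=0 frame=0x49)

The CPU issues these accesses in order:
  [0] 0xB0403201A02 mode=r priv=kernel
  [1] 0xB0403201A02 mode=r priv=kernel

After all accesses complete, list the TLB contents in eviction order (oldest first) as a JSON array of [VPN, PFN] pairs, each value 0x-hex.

Trace:
#0 VA=0xB0403201A02 (r,kernel):
  lvl0: tbl 0x3E, slot 22 ⇒ 0x3F007 (P1/RW1/US1/PS0)
  lvl1: tbl 0x3F, slot 16 ⇒ 0x43007 (P1/RW1/US1/PS0)
  lvl2: tbl 0x43, slot 25 ⇒ 0x45007 (P1/RW1/US1/PS0)
  lvl3: tbl 0x45, slot 1 ⇒ 0x49007 (P1/RW1/US1/PS0)
  → PA=0x49A02  (4 entries read)
#1 VA=0xB0403201A02 (r,kernel):
  TLB hit vpn=0xB0403201 → PA=0x49A02

TLB: [["0xB0403201", "0x49"]]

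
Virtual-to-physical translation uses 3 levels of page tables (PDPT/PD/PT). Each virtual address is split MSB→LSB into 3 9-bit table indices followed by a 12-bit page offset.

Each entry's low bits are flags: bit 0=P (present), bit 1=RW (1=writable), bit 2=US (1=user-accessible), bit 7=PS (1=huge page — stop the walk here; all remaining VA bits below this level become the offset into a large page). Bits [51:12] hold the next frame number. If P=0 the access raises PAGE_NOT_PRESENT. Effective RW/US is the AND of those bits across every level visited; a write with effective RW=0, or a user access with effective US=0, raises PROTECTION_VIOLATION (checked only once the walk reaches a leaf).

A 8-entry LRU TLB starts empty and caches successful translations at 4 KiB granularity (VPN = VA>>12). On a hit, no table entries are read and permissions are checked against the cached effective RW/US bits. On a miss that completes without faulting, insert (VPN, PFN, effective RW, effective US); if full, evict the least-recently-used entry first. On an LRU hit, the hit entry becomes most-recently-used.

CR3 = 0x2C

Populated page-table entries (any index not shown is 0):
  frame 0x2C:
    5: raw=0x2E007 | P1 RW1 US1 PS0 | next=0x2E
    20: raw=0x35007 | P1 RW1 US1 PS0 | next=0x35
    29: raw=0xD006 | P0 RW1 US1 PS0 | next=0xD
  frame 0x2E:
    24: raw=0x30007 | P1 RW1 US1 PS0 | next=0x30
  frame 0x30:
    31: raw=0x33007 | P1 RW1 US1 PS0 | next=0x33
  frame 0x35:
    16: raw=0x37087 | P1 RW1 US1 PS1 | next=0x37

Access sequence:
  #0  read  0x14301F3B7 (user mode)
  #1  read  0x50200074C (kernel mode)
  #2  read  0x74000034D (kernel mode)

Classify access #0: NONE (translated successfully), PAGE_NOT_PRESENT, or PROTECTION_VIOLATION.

Trace:
#0 VA=0x14301F3B7 (r,user):
  L0 @0x2C[5] → 0x2E007  P=1,RW=1,US=1,PS=0
  L1 @0x2E[24] → 0x30007  P=1,RW=1,US=1,PS=0
  L2 @0x30[31] → 0x33007  P=1,RW=1,US=1,PS=0
  → PA=0x333B7  (3 entries read)
#1 VA=0x50200074C (r,kernel):
  L0 @0x2C[20] → 0x35007  P=1,RW=1,US=1,PS=0
  L1 @0x35[16] → 0x37087  P=1,RW=1,US=1,PS=1
  → PA=0x3774C (huge @L1)  (2 entries read)
#2 VA=0x74000034D (r,kernel):
  L0 @0x2C[29] → 0xD006  P=0,RW=1,US=1,PS=0
  ⇒ fault: PAGE_NOT_PRESENT  — 1 lookups

Access #0 fault: NONE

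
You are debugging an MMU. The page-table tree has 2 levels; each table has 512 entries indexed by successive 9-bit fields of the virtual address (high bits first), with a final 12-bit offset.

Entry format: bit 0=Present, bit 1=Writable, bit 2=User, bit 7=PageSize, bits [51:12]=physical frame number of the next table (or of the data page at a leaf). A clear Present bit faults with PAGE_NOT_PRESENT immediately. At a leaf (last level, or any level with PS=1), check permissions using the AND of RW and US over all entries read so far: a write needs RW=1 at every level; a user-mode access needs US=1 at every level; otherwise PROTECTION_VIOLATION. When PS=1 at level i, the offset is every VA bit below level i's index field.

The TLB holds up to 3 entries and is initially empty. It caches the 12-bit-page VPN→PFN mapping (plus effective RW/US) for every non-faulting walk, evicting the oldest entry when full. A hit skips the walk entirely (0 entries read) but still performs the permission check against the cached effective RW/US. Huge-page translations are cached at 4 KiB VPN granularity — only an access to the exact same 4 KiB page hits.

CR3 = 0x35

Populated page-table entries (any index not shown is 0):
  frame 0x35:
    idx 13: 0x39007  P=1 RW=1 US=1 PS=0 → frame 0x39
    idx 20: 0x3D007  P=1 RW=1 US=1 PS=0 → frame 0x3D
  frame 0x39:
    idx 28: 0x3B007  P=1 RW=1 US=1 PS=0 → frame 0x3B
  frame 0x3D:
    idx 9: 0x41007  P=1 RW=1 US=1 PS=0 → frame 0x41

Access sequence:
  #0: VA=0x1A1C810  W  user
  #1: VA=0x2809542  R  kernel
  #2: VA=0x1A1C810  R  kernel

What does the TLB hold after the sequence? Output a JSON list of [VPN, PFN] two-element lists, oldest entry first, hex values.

Walk each access:
#0 VA=0x1A1C810 (w,user):
  [0] read 0x35 idx=13: raw=0x39007 flags P=1 W=1 U=1 S=0
  [1] read 0x39 idx=28: raw=0x3B007 flags P=1 W=1 U=1 S=0
  ⇒ phys 0x3B810  [2 reads]
#1 VA=0x2809542 (r,kernel):
  [0] read 0x35 idx=20: raw=0x3D007 flags P=1 W=1 U=1 S=0
  [1] read 0x3D idx=9: raw=0x41007 flags P=1 W=1 U=1 S=0
  ⇒ phys 0x41542  [2 reads]
#2 VA=0x1A1C810 (r,kernel):
  TLB hit vpn=0x1A1C → PA=0x3B810

TLB: [["0x1A1C", "0x3B"], ["0x2809", "0x41"]]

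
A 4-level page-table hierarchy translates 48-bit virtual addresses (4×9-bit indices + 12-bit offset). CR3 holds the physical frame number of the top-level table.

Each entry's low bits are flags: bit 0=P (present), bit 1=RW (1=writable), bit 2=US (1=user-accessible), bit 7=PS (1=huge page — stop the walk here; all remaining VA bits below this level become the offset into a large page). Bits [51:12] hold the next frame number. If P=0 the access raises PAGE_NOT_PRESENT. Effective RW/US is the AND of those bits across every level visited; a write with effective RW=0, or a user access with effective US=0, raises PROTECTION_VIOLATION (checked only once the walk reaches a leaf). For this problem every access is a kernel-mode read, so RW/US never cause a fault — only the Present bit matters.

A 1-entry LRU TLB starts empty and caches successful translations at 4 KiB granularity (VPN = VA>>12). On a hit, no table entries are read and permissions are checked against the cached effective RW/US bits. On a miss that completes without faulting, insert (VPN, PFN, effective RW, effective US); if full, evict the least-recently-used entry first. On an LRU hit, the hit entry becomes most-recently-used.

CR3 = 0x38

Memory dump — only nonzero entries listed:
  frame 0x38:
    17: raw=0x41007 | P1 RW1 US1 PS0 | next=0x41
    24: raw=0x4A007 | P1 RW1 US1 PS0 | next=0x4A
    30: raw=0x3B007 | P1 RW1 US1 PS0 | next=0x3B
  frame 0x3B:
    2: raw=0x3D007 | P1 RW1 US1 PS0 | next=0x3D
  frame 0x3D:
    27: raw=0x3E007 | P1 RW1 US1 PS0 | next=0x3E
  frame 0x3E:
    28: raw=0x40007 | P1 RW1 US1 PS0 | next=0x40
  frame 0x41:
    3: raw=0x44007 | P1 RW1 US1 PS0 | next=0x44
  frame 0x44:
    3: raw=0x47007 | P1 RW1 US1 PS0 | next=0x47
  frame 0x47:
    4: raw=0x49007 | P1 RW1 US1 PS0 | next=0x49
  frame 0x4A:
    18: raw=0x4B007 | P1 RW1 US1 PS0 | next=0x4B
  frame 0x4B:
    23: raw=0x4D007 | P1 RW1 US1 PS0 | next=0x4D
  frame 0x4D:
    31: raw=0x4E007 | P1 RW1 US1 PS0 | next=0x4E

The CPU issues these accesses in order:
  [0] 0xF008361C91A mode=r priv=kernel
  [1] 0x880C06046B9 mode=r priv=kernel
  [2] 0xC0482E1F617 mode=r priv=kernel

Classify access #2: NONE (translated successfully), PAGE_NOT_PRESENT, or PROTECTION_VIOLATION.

Trace:
#0 VA=0xF008361C91A (r,kernel):
  lvl0: tbl 0x38, slot 30 ⇒ 0x3B007 (P1/RW1/US1/PS0)
  lvl1: tbl 0x3B, slot 2 ⇒ 0x3D007 (P1/RW1/US1/PS0)
  lvl2: tbl 0x3D, slot 27 ⇒ 0x3E007 (P1/RW1/US1/PS0)
  lvl3: tbl 0x3E, slot 28 ⇒ 0x40007 (P1/RW1/US1/PS0)
  ⇒ phys 0x4091A  [4 reads]
#1 VA=0x880C06046B9 (r,kernel):
  lvl0: tbl 0x38, slot 17 ⇒ 0x41007 (P1/RW1/US1/PS0)
  lvl1: tbl 0x41, slot 3 ⇒ 0x44007 (P1/RW1/US1/PS0)
  lvl2: tbl 0x44, slot 3 ⇒ 0x47007 (P1/RW1/US1/PS0)
  lvl3: tbl 0x47, slot 4 ⇒ 0x49007 (P1/RW1/US1/PS0)
  ⇒ phys 0x496B9  [4 reads]
#2 VA=0xC0482E1F617 (r,kernel):
  lvl0: tbl 0x38, slot 24 ⇒ 0x4A007 (P1/RW1/US1/PS0)
  lvl1: tbl 0x4A, slot 18 ⇒ 0x4B007 (P1/RW1/US1/PS0)
  lvl2: tbl 0x4B, slot 23 ⇒ 0x4D007 (P1/RW1/US1/PS0)
  lvl3: tbl 0x4D, slot 31 ⇒ 0x4E007 (P1/RW1/US1/PS0)
  ⇒ phys 0x4E617  [4 reads]

Access #2 fault: NONE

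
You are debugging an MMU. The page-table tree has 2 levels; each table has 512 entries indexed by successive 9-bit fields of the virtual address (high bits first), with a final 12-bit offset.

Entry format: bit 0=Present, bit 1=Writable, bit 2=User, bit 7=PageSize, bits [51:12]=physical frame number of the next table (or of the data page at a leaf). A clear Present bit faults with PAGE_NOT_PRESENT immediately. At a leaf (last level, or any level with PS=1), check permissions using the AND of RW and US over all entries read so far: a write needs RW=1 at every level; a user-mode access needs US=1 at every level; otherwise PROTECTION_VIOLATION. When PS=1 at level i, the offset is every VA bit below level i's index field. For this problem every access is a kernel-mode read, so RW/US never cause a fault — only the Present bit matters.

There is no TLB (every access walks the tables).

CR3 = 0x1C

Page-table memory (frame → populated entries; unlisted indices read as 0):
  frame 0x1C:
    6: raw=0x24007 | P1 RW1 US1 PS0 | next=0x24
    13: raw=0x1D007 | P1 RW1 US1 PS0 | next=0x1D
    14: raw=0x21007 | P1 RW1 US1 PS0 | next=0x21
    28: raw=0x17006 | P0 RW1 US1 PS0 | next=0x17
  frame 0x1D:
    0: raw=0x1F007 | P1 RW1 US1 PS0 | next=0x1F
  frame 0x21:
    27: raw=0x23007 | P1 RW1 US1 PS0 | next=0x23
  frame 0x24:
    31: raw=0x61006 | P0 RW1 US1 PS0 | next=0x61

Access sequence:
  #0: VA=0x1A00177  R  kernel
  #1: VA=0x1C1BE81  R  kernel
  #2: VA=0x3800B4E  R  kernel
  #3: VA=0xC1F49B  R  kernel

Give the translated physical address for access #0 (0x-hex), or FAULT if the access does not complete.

Per-access translation:
#0 VA=0x1A00177 (r,kernel):
  lvl0: tbl 0x1C, slot 13 ⇒ 0x1D007 (P1/RW1/US1/PS0)
  lvl1: tbl 0x1D, slot 0 ⇒ 0x1F007 (P1/RW1/US1/PS0)
  → PA=0x1F177  (2 entries read)
#1 VA=0x1C1BE81 (r,kernel):
  lvl0: tbl 0x1C, slot 14 ⇒ 0x21007 (P1/RW1/US1/PS0)
  lvl1: tbl 0x21, slot 27 ⇒ 0x23007 (P1/RW1/US1/PS0)
  → PA=0x23E81  (2 entries read)
#2 VA=0x3800B4E (r,kernel):
  lvl0: tbl 0x1C, slot 28 ⇒ 0x17006 (P0/RW1/US1/PS0)
  ✗ PAGE_NOT_PRESENT  [1 reads]
#3 VA=0xC1F49B (r,kernel):
  lvl0: tbl 0x1C, slot 6 ⇒ 0x24007 (P1/RW1/US1/PS0)
  lvl1: tbl 0x24, slot 31 ⇒ 0x61006 (P0/RW1/US1/PS0)
  ✗ PAGE_NOT_PRESENT  [2 reads]

Access #0 PA: 0x1F177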